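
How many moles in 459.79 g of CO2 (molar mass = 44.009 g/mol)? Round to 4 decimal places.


n = mass / M
n = 459.79 / 44.009
n = 10.44763571 mol, rounded to 4 dp:

10.4476 mol


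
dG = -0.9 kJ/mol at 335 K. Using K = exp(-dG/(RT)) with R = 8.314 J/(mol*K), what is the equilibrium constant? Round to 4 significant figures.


dG is in kJ/mol; multiply by 1000 to match R in J/(mol*K).
RT = 8.314 * 335 = 2785.19 J/mol
exponent = -dG*1000 / (RT) = -(-0.9*1000) / 2785.19 = 0.32313774
K = exp(0.32313774)
K = 1.3814556, rounded to 4 significant figures:

1.381


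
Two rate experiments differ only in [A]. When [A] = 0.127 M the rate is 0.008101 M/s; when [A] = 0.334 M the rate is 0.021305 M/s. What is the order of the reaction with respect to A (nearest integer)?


Rate is proportional to [A]^n, so rate2/rate1 = ([A]2/[A]1)^n. Take logs to solve for n.
rate2/rate1 = 0.021305 / 0.008101 = 2.6299
[A]2/[A]1 = 0.334 / 0.127 = 2.6299
n = ln(2.6299) / ln(2.6299) = 1.0
Nearest integer order:

1


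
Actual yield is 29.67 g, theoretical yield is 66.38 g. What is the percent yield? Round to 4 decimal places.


% yield = 100 * actual / theoretical
% yield = 100 * 29.67 / 66.38
% yield = 44.69719795 %, rounded to 4 dp:

44.6972 %


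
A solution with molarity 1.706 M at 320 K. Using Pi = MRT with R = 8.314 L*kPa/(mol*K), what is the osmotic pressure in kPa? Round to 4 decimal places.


Osmotic pressure (van't Hoff): Pi = M*R*T.
RT = 8.314 * 320 = 2660.48
Pi = 1.706 * 2660.48
Pi = 4538.77888 kPa, rounded to 4 dp:

4538.7789 kPa


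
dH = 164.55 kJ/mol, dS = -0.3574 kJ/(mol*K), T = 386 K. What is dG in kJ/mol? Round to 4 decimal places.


Gibbs: dG = dH - T*dS (consistent units, dS already in kJ/(mol*K)).
T*dS = 386 * -0.3574 = -137.9564
dG = 164.55 - (-137.9564)
dG = 302.5064 kJ/mol, rounded to 4 dp:

302.5064 kJ/mol


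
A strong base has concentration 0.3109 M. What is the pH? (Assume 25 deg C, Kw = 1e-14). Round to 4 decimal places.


A strong base dissociates completely, so [OH-] equals the given concentration.
pOH = -log10([OH-]) = -log10(0.3109) = 0.507379
pH = 14 - pOH = 14 - 0.507379
pH = 13.492621, rounded to 4 dp:

13.4926


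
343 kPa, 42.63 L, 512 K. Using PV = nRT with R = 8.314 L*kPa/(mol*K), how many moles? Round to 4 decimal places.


PV = nRT, solve for n = PV / (RT).
PV = 343 * 42.63 = 14622.09
RT = 8.314 * 512 = 4256.768
n = 14622.09 / 4256.768
n = 3.43502159 mol, rounded to 4 dp:

3.4350 mol


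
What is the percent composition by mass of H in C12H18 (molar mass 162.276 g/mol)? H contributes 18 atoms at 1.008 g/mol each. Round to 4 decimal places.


pct = 100 * (n_elem * M_elem) / M_total
mass_contribution = 18 * 1.008 = 18.144 g/mol
pct = 100 * 18.144 / 162.276
pct = 11.18095097 %, rounded to 4 dp:

11.1810 %


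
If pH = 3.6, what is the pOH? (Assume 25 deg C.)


At 25 deg C, pH + pOH = 14.
pOH = 14 - pH = 14 - 3.6
pOH = 10.4:

10.40


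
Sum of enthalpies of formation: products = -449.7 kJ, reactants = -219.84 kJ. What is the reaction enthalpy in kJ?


dH_rxn = sum(dH_f products) - sum(dH_f reactants)
dH_rxn = -449.7 - (-219.84)
dH_rxn = -229.86 kJ:

-229.86 kJ


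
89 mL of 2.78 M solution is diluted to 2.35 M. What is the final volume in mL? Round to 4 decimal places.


Dilution: M1*V1 = M2*V2, solve for V2.
V2 = M1*V1 / M2
V2 = 2.78 * 89 / 2.35
V2 = 247.42 / 2.35
V2 = 105.28510638 mL, rounded to 4 dp:

105.2851 mL


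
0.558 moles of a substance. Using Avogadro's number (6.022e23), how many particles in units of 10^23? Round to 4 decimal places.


N = n * NA, then divide by 1e23 for the requested units.
N / 1e23 = n * 6.022
N / 1e23 = 0.558 * 6.022
N / 1e23 = 3.360276, rounded to 4 dp:

3.3603


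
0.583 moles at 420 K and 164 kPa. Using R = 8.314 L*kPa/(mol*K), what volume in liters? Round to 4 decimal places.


PV = nRT, solve for V = nRT / P.
nRT = 0.583 * 8.314 * 420 = 2035.766
V = 2035.766 / 164
V = 12.41320732 L, rounded to 4 dp:

12.4132 L


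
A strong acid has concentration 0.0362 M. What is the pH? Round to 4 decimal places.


A strong acid dissociates completely, so [H+] equals the given concentration.
pH = -log10([H+]) = -log10(0.0362)
pH = 1.44129143, rounded to 4 dp:

1.4413


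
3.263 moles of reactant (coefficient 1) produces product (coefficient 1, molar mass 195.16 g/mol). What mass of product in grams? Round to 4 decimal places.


Use the coefficient ratio to convert reactant moles to product moles, then multiply by the product's molar mass.
moles_P = moles_R * (coeff_P / coeff_R) = 3.263 * (1/1) = 3.263
mass_P = moles_P * M_P = 3.263 * 195.16
mass_P = 636.80708 g, rounded to 4 dp:

636.8071 g


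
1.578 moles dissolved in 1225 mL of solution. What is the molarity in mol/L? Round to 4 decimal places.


Convert volume to liters: V_L = V_mL / 1000.
V_L = 1225 / 1000 = 1.225 L
M = n / V_L = 1.578 / 1.225
M = 1.28816327 mol/L, rounded to 4 dp:

1.2882 mol/L


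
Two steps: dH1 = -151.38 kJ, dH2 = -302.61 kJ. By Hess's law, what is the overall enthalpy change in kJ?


Hess's law: enthalpy is a state function, so add the step enthalpies.
dH_total = dH1 + dH2 = -151.38 + (-302.61)
dH_total = -453.99 kJ:

-453.99 kJ


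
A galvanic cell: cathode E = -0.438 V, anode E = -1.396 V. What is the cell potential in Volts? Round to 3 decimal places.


Standard cell potential: E_cell = E_cathode - E_anode.
E_cell = -0.438 - (-1.396)
E_cell = 0.958 V, rounded to 3 dp:

0.958 V


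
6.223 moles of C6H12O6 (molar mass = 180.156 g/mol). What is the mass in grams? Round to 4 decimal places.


mass = n * M
mass = 6.223 * 180.156
mass = 1121.110788 g, rounded to 4 dp:

1121.1108 g


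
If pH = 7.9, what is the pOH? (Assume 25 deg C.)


At 25 deg C, pH + pOH = 14.
pOH = 14 - pH = 14 - 7.9
pOH = 6.1:

6.10


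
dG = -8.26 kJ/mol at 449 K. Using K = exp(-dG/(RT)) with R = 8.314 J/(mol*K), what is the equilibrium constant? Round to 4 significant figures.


dG is in kJ/mol; multiply by 1000 to match R in J/(mol*K).
RT = 8.314 * 449 = 3732.986 J/mol
exponent = -dG*1000 / (RT) = -(-8.26*1000) / 3732.986 = 2.21270586
K = exp(2.21270586)
K = 9.1404156, rounded to 4 significant figures:

9.140


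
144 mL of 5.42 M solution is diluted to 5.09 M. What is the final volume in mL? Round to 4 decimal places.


Dilution: M1*V1 = M2*V2, solve for V2.
V2 = M1*V1 / M2
V2 = 5.42 * 144 / 5.09
V2 = 780.48 / 5.09
V2 = 153.33595285 mL, rounded to 4 dp:

153.3360 mL


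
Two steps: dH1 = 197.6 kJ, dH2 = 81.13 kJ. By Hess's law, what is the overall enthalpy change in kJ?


Hess's law: enthalpy is a state function, so add the step enthalpies.
dH_total = dH1 + dH2 = 197.6 + (81.13)
dH_total = 278.73 kJ:

278.73 kJ


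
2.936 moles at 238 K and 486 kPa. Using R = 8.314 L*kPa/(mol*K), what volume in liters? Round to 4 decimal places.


PV = nRT, solve for V = nRT / P.
nRT = 2.936 * 8.314 * 238 = 5809.5572
V = 5809.5572 / 486
V = 11.9538214 L, rounded to 4 dp:

11.9538 L


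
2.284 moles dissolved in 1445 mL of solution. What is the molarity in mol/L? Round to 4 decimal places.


Convert volume to liters: V_L = V_mL / 1000.
V_L = 1445 / 1000 = 1.445 L
M = n / V_L = 2.284 / 1.445
M = 1.58062284 mol/L, rounded to 4 dp:

1.5806 mol/L


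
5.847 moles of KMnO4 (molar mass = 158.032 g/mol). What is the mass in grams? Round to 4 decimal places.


mass = n * M
mass = 5.847 * 158.032
mass = 924.013104 g, rounded to 4 dp:

924.0131 g


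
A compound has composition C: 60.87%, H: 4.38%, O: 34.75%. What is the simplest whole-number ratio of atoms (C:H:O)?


Assume 100 g of compound, divide each mass% by atomic mass to get moles, then normalize by the smallest to get a raw atom ratio.
Moles per 100 g: C: 60.87/12.011 = 5.0679, H: 4.38/1.008 = 4.3452, O: 34.75/15.999 = 2.172
Raw ratio (divide by min = 2.172): C: 2.333, H: 2.001, O: 1.0
Multiply by 3 to clear fractions: C: 7.0 ~= 7, H: 6.002 ~= 6, O: 3.0 ~= 3
Reduce by GCD to get the simplest whole-number ratio:

7:6:3


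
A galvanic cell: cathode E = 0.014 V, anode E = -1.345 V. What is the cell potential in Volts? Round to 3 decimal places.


Standard cell potential: E_cell = E_cathode - E_anode.
E_cell = 0.014 - (-1.345)
E_cell = 1.359 V, rounded to 3 dp:

1.359 V


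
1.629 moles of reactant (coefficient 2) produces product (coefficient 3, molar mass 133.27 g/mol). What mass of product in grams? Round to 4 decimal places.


Use the coefficient ratio to convert reactant moles to product moles, then multiply by the product's molar mass.
moles_P = moles_R * (coeff_P / coeff_R) = 1.629 * (3/2) = 2.4435
mass_P = moles_P * M_P = 2.4435 * 133.27
mass_P = 325.645245 g, rounded to 4 dp:

325.6452 g


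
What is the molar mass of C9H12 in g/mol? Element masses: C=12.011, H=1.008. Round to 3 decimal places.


M = sum(count * atomic_mass) over atoms.
M = 9*12.011 + 12*1.008
M = 108.099 + 12.096
M = 120.195 g/mol, rounded to 3 dp:

120.195 g/mol


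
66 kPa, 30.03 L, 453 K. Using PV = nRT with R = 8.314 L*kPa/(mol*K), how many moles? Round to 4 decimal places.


PV = nRT, solve for n = PV / (RT).
PV = 66 * 30.03 = 1981.98
RT = 8.314 * 453 = 3766.242
n = 1981.98 / 3766.242
n = 0.52624871 mol, rounded to 4 dp:

0.5262 mol


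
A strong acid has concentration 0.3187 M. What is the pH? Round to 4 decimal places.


A strong acid dissociates completely, so [H+] equals the given concentration.
pH = -log10([H+]) = -log10(0.3187)
pH = 0.49661794, rounded to 4 dp:

0.4966


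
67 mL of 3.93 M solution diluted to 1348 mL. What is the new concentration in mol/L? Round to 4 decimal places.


Dilution: M1*V1 = M2*V2, solve for M2.
M2 = M1*V1 / V2
M2 = 3.93 * 67 / 1348
M2 = 263.31 / 1348
M2 = 0.19533383 mol/L, rounded to 4 dp:

0.1953 mol/L


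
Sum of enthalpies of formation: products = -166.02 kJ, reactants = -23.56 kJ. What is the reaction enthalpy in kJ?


dH_rxn = sum(dH_f products) - sum(dH_f reactants)
dH_rxn = -166.02 - (-23.56)
dH_rxn = -142.46 kJ:

-142.46 kJ


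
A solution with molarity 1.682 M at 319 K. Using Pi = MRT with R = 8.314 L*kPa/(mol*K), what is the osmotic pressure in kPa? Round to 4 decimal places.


Osmotic pressure (van't Hoff): Pi = M*R*T.
RT = 8.314 * 319 = 2652.166
Pi = 1.682 * 2652.166
Pi = 4460.943212 kPa, rounded to 4 dp:

4460.9432 kPa


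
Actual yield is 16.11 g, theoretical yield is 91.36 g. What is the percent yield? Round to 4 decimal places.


% yield = 100 * actual / theoretical
% yield = 100 * 16.11 / 91.36
% yield = 17.63353765 %, rounded to 4 dp:

17.6335 %


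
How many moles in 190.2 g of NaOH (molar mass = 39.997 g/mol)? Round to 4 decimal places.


n = mass / M
n = 190.2 / 39.997
n = 4.75535665 mol, rounded to 4 dp:

4.7554 mol


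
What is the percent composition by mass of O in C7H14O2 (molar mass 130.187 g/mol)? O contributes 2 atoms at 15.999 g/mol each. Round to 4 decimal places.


pct = 100 * (n_elem * M_elem) / M_total
mass_contribution = 2 * 15.999 = 31.998 g/mol
pct = 100 * 31.998 / 130.187
pct = 24.57849094 %, rounded to 4 dp:

24.5785 %


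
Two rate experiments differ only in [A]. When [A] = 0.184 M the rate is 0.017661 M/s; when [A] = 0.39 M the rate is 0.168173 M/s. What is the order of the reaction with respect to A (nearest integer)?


Rate is proportional to [A]^n, so rate2/rate1 = ([A]2/[A]1)^n. Take logs to solve for n.
rate2/rate1 = 0.168173 / 0.017661 = 9.5223
[A]2/[A]1 = 0.39 / 0.184 = 2.1196
n = ln(9.5223) / ln(2.1196) = 3.0
Nearest integer order:

3


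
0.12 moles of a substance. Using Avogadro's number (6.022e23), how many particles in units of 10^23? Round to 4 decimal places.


N = n * NA, then divide by 1e23 for the requested units.
N / 1e23 = n * 6.022
N / 1e23 = 0.12 * 6.022
N / 1e23 = 0.72264, rounded to 4 dp:

0.7226


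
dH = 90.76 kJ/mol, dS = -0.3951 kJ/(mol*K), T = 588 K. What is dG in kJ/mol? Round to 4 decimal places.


Gibbs: dG = dH - T*dS (consistent units, dS already in kJ/(mol*K)).
T*dS = 588 * -0.3951 = -232.3188
dG = 90.76 - (-232.3188)
dG = 323.0788 kJ/mol, rounded to 4 dp:

323.0788 kJ/mol


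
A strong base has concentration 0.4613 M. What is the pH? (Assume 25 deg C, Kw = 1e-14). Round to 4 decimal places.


A strong base dissociates completely, so [OH-] equals the given concentration.
pOH = -log10([OH-]) = -log10(0.4613) = 0.336017
pH = 14 - pOH = 14 - 0.336017
pH = 13.663983, rounded to 4 dp:

13.6640


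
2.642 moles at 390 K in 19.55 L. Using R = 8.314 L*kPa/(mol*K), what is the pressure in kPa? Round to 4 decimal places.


PV = nRT, solve for P = nRT / V.
nRT = 2.642 * 8.314 * 390 = 8566.5793
P = 8566.5793 / 19.55
P = 438.18819949 kPa, rounded to 4 dp:

438.1882 kPa


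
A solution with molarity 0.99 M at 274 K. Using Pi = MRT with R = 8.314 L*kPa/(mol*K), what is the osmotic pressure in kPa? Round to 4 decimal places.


Osmotic pressure (van't Hoff): Pi = M*R*T.
RT = 8.314 * 274 = 2278.036
Pi = 0.99 * 2278.036
Pi = 2255.25564 kPa, rounded to 4 dp:

2255.2556 kPa


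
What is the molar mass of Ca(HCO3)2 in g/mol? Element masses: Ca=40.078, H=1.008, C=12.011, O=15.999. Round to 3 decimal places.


M = sum(count * atomic_mass) over atoms.
M = 1*40.078 + 2*1.008 + 2*12.011 + 6*15.999
M = 40.078 + 2.016 + 24.022 + 95.994
M = 162.11 g/mol, rounded to 3 dp:

162.110 g/mol


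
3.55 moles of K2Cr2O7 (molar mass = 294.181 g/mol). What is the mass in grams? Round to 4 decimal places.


mass = n * M
mass = 3.55 * 294.181
mass = 1044.34255 g, rounded to 4 dp:

1044.3426 g


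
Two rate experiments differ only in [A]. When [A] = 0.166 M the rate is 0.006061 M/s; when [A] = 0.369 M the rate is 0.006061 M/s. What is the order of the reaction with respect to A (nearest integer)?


Rate is proportional to [A]^n, so rate2/rate1 = ([A]2/[A]1)^n. Take logs to solve for n.
rate2/rate1 = 0.006061 / 0.006061 = 1.0
[A]2/[A]1 = 0.369 / 0.166 = 2.2229
n = ln(1.0) / ln(2.2229) = 0.0
Nearest integer order:

0


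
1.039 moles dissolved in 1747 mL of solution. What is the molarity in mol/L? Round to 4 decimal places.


Convert volume to liters: V_L = V_mL / 1000.
V_L = 1747 / 1000 = 1.747 L
M = n / V_L = 1.039 / 1.747
M = 0.59473383 mol/L, rounded to 4 dp:

0.5947 mol/L


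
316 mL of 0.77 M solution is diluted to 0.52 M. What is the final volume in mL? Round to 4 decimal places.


Dilution: M1*V1 = M2*V2, solve for V2.
V2 = M1*V1 / M2
V2 = 0.77 * 316 / 0.52
V2 = 243.32 / 0.52
V2 = 467.92307692 mL, rounded to 4 dp:

467.9231 mL


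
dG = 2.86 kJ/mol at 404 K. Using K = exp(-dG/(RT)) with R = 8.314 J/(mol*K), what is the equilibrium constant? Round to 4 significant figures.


dG is in kJ/mol; multiply by 1000 to match R in J/(mol*K).
RT = 8.314 * 404 = 3358.856 J/mol
exponent = -dG*1000 / (RT) = -(2.86*1000) / 3358.856 = -0.85148038
K = exp(-0.85148038)
K = 0.42678266, rounded to 4 significant figures:

0.4268


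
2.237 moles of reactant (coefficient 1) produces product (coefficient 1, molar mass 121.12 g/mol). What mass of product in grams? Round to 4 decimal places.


Use the coefficient ratio to convert reactant moles to product moles, then multiply by the product's molar mass.
moles_P = moles_R * (coeff_P / coeff_R) = 2.237 * (1/1) = 2.237
mass_P = moles_P * M_P = 2.237 * 121.12
mass_P = 270.94544 g, rounded to 4 dp:

270.9454 g


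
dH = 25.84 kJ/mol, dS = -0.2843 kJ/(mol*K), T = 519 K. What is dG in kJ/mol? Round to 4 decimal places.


Gibbs: dG = dH - T*dS (consistent units, dS already in kJ/(mol*K)).
T*dS = 519 * -0.2843 = -147.5517
dG = 25.84 - (-147.5517)
dG = 173.3917 kJ/mol, rounded to 4 dp:

173.3917 kJ/mol


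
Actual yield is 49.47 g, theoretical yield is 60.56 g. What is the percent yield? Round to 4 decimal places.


% yield = 100 * actual / theoretical
% yield = 100 * 49.47 / 60.56
% yield = 81.68758256 %, rounded to 4 dp:

81.6876 %


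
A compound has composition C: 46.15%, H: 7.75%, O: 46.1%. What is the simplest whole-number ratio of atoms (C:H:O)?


Assume 100 g of compound, divide each mass% by atomic mass to get moles, then normalize by the smallest to get a raw atom ratio.
Moles per 100 g: C: 46.15/12.011 = 3.8423, H: 7.75/1.008 = 7.6885, O: 46.1/15.999 = 2.8814
Raw ratio (divide by min = 2.8814): C: 1.333, H: 2.668, O: 1.0
Multiply by 3 to clear fractions: C: 4.0 ~= 4, H: 8.005 ~= 8, O: 3.0 ~= 3
Reduce by GCD to get the simplest whole-number ratio:

4:8:3


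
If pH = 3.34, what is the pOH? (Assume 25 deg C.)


At 25 deg C, pH + pOH = 14.
pOH = 14 - pH = 14 - 3.34
pOH = 10.66:

10.66


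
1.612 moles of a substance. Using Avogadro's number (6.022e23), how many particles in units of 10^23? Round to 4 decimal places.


N = n * NA, then divide by 1e23 for the requested units.
N / 1e23 = n * 6.022
N / 1e23 = 1.612 * 6.022
N / 1e23 = 9.707464, rounded to 4 dp:

9.7075


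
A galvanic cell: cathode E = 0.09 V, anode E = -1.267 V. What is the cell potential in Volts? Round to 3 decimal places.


Standard cell potential: E_cell = E_cathode - E_anode.
E_cell = 0.09 - (-1.267)
E_cell = 1.357 V, rounded to 3 dp:

1.357 V


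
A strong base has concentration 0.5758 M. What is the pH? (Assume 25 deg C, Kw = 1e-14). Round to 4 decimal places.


A strong base dissociates completely, so [OH-] equals the given concentration.
pOH = -log10([OH-]) = -log10(0.5758) = 0.239728
pH = 14 - pOH = 14 - 0.239728
pH = 13.760272, rounded to 4 dp:

13.7603


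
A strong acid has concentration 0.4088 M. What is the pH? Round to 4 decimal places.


A strong acid dissociates completely, so [H+] equals the given concentration.
pH = -log10([H+]) = -log10(0.4088)
pH = 0.38848911, rounded to 4 dp:

0.3885


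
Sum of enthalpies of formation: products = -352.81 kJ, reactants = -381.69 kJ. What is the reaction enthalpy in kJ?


dH_rxn = sum(dH_f products) - sum(dH_f reactants)
dH_rxn = -352.81 - (-381.69)
dH_rxn = 28.88 kJ:

28.88 kJ


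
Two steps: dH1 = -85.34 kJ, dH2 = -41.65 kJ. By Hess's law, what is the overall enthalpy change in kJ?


Hess's law: enthalpy is a state function, so add the step enthalpies.
dH_total = dH1 + dH2 = -85.34 + (-41.65)
dH_total = -126.99 kJ:

-126.99 kJ


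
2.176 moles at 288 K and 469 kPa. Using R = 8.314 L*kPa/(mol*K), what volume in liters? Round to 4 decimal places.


PV = nRT, solve for V = nRT / P.
nRT = 2.176 * 8.314 * 288 = 5210.284
V = 5210.284 / 469
V = 11.10934755 L, rounded to 4 dp:

11.1093 L


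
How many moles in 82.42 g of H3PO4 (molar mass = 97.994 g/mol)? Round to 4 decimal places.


n = mass / M
n = 82.42 / 97.994
n = 0.8410719 mol, rounded to 4 dp:

0.8411 mol


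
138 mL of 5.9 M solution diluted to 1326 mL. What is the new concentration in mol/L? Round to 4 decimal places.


Dilution: M1*V1 = M2*V2, solve for M2.
M2 = M1*V1 / V2
M2 = 5.9 * 138 / 1326
M2 = 814.2 / 1326
M2 = 0.61402715 mol/L, rounded to 4 dp:

0.6140 mol/L


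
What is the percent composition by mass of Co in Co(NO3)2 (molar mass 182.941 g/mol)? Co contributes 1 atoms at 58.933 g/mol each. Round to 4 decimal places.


pct = 100 * (n_elem * M_elem) / M_total
mass_contribution = 1 * 58.933 = 58.933 g/mol
pct = 100 * 58.933 / 182.941
pct = 32.21421114 %, rounded to 4 dp:

32.2142 %


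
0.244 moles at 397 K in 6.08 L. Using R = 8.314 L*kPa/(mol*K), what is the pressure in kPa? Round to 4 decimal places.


PV = nRT, solve for P = nRT / V.
nRT = 0.244 * 8.314 * 397 = 805.3606
P = 805.3606 / 6.08
P = 132.460625 kPa, rounded to 4 dp:

132.4606 kPa


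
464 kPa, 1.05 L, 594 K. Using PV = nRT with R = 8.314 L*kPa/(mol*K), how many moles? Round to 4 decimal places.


PV = nRT, solve for n = PV / (RT).
PV = 464 * 1.05 = 487.2
RT = 8.314 * 594 = 4938.516
n = 487.2 / 4938.516
n = 0.09865312 mol, rounded to 4 dp:

0.0987 mol


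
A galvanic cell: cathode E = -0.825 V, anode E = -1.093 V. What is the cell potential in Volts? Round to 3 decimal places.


Standard cell potential: E_cell = E_cathode - E_anode.
E_cell = -0.825 - (-1.093)
E_cell = 0.268 V, rounded to 3 dp:

0.268 V


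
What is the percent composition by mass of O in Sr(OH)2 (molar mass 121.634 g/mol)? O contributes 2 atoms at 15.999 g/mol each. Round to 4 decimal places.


pct = 100 * (n_elem * M_elem) / M_total
mass_contribution = 2 * 15.999 = 31.998 g/mol
pct = 100 * 31.998 / 121.634
pct = 26.30678922 %, rounded to 4 dp:

26.3068 %


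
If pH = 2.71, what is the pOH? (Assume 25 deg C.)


At 25 deg C, pH + pOH = 14.
pOH = 14 - pH = 14 - 2.71
pOH = 11.29:

11.29


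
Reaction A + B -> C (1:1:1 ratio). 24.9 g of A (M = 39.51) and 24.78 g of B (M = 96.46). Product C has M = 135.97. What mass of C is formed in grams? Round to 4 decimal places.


Find moles of each reactant; the smaller value is the limiting reagent in a 1:1:1 reaction, so moles_C equals moles of the limiter.
n_A = mass_A / M_A = 24.9 / 39.51 = 0.63022 mol
n_B = mass_B / M_B = 24.78 / 96.46 = 0.256894 mol
Limiting reagent: B (smaller), n_limiting = 0.256894 mol
mass_C = n_limiting * M_C = 0.256894 * 135.97
mass_C = 34.92987718 g, rounded to 4 dp:

34.9299 g


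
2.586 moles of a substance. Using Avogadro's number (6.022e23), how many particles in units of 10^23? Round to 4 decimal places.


N = n * NA, then divide by 1e23 for the requested units.
N / 1e23 = n * 6.022
N / 1e23 = 2.586 * 6.022
N / 1e23 = 15.572892, rounded to 4 dp:

15.5729


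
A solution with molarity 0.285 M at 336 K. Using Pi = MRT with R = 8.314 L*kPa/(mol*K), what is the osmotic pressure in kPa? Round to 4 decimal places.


Osmotic pressure (van't Hoff): Pi = M*R*T.
RT = 8.314 * 336 = 2793.504
Pi = 0.285 * 2793.504
Pi = 796.14864 kPa, rounded to 4 dp:

796.1486 kPa


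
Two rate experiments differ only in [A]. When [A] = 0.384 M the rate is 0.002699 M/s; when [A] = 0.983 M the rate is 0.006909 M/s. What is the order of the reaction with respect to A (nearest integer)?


Rate is proportional to [A]^n, so rate2/rate1 = ([A]2/[A]1)^n. Take logs to solve for n.
rate2/rate1 = 0.006909 / 0.002699 = 2.5598
[A]2/[A]1 = 0.983 / 0.384 = 2.5599
n = ln(2.5598) / ln(2.5599) = 1.0
Nearest integer order:

1


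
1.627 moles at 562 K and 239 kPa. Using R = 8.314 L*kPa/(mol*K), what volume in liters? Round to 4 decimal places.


PV = nRT, solve for V = nRT / P.
nRT = 1.627 * 8.314 * 562 = 7602.1054
V = 7602.1054 / 239
V = 31.80797238 L, rounded to 4 dp:

31.8080 L


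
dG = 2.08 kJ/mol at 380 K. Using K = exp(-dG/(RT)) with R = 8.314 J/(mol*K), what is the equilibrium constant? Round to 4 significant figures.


dG is in kJ/mol; multiply by 1000 to match R in J/(mol*K).
RT = 8.314 * 380 = 3159.32 J/mol
exponent = -dG*1000 / (RT) = -(2.08*1000) / 3159.32 = -0.65836952
K = exp(-0.65836952)
K = 0.51769474, rounded to 4 significant figures:

0.5177


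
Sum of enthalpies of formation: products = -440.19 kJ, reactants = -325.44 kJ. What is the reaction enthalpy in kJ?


dH_rxn = sum(dH_f products) - sum(dH_f reactants)
dH_rxn = -440.19 - (-325.44)
dH_rxn = -114.75 kJ:

-114.75 kJ


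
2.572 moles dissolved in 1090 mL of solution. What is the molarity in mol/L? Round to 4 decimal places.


Convert volume to liters: V_L = V_mL / 1000.
V_L = 1090 / 1000 = 1.09 L
M = n / V_L = 2.572 / 1.09
M = 2.35963303 mol/L, rounded to 4 dp:

2.3596 mol/L


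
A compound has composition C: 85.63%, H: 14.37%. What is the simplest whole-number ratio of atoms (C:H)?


Assume 100 g of compound, divide each mass% by atomic mass to get moles, then normalize by the smallest to get a raw atom ratio.
Moles per 100 g: C: 85.63/12.011 = 7.1293, H: 14.37/1.008 = 14.256
Raw ratio (divide by min = 7.1293): C: 1.0, H: 2.0
Multiply by 1 to clear fractions: C: 1.0 ~= 1, H: 2.0 ~= 2
Reduce by GCD to get the simplest whole-number ratio:

1:2


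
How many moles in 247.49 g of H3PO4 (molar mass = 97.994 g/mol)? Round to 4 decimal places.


n = mass / M
n = 247.49 / 97.994
n = 2.52556279 mol, rounded to 4 dp:

2.5256 mol


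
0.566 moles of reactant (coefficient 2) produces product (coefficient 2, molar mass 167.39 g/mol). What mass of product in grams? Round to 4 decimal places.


Use the coefficient ratio to convert reactant moles to product moles, then multiply by the product's molar mass.
moles_P = moles_R * (coeff_P / coeff_R) = 0.566 * (2/2) = 0.566
mass_P = moles_P * M_P = 0.566 * 167.39
mass_P = 94.74274 g, rounded to 4 dp:

94.7427 g


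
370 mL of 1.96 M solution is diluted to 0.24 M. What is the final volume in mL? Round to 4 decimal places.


Dilution: M1*V1 = M2*V2, solve for V2.
V2 = M1*V1 / M2
V2 = 1.96 * 370 / 0.24
V2 = 725.2 / 0.24
V2 = 3021.66666667 mL, rounded to 4 dp:

3021.6667 mL


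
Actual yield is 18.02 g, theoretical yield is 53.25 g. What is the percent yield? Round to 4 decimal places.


% yield = 100 * actual / theoretical
% yield = 100 * 18.02 / 53.25
% yield = 33.84037559 %, rounded to 4 dp:

33.8404 %


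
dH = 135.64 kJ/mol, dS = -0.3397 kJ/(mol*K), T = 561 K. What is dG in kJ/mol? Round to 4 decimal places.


Gibbs: dG = dH - T*dS (consistent units, dS already in kJ/(mol*K)).
T*dS = 561 * -0.3397 = -190.5717
dG = 135.64 - (-190.5717)
dG = 326.2117 kJ/mol, rounded to 4 dp:

326.2117 kJ/mol


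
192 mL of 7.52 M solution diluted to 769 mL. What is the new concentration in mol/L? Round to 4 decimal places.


Dilution: M1*V1 = M2*V2, solve for M2.
M2 = M1*V1 / V2
M2 = 7.52 * 192 / 769
M2 = 1443.84 / 769
M2 = 1.87755527 mol/L, rounded to 4 dp:

1.8776 mol/L


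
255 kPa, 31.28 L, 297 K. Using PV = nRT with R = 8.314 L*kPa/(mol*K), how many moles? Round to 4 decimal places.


PV = nRT, solve for n = PV / (RT).
PV = 255 * 31.28 = 7976.4
RT = 8.314 * 297 = 2469.258
n = 7976.4 / 2469.258
n = 3.23028213 mol, rounded to 4 dp:

3.2303 mol


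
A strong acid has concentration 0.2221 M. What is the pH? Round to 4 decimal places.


A strong acid dissociates completely, so [H+] equals the given concentration.
pH = -log10([H+]) = -log10(0.2221)
pH = 0.65345144, rounded to 4 dp:

0.6535


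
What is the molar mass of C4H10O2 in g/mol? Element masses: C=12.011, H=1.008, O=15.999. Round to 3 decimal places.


M = sum(count * atomic_mass) over atoms.
M = 4*12.011 + 10*1.008 + 2*15.999
M = 48.044 + 10.08 + 31.998
M = 90.122 g/mol, rounded to 3 dp:

90.122 g/mol


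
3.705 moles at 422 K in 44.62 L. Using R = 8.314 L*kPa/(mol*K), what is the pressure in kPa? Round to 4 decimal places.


PV = nRT, solve for P = nRT / V.
nRT = 3.705 * 8.314 * 422 = 12999.0221
P = 12999.0221 / 44.62
P = 291.32725459 kPa, rounded to 4 dp:

291.3273 kPa


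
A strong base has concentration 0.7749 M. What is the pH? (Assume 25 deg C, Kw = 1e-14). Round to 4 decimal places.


A strong base dissociates completely, so [OH-] equals the given concentration.
pOH = -log10([OH-]) = -log10(0.7749) = 0.110754
pH = 14 - pOH = 14 - 0.110754
pH = 13.889246, rounded to 4 dp:

13.8892


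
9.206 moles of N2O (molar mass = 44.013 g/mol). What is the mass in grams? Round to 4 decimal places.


mass = n * M
mass = 9.206 * 44.013
mass = 405.183678 g, rounded to 4 dp:

405.1837 g


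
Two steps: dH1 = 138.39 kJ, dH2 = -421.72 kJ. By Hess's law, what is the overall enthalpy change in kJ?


Hess's law: enthalpy is a state function, so add the step enthalpies.
dH_total = dH1 + dH2 = 138.39 + (-421.72)
dH_total = -283.33 kJ:

-283.33 kJ


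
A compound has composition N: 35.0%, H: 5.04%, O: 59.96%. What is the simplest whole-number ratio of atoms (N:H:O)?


Assume 100 g of compound, divide each mass% by atomic mass to get moles, then normalize by the smallest to get a raw atom ratio.
Moles per 100 g: N: 35.0/14.007 = 2.4988, H: 5.04/1.008 = 5.0, O: 59.96/15.999 = 3.7477
Raw ratio (divide by min = 2.4988): N: 1.0, H: 2.001, O: 1.5
Multiply by 2 to clear fractions: N: 2.0 ~= 2, H: 4.002 ~= 4, O: 3.0 ~= 3
Reduce by GCD to get the simplest whole-number ratio:

2:4:3


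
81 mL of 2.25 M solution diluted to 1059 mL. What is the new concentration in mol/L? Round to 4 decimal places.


Dilution: M1*V1 = M2*V2, solve for M2.
M2 = M1*V1 / V2
M2 = 2.25 * 81 / 1059
M2 = 182.25 / 1059
M2 = 0.17209632 mol/L, rounded to 4 dp:

0.1721 mol/L


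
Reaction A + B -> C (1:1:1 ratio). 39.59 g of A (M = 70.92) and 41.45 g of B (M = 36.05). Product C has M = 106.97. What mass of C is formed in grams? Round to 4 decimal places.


Find moles of each reactant; the smaller value is the limiting reagent in a 1:1:1 reaction, so moles_C equals moles of the limiter.
n_A = mass_A / M_A = 39.59 / 70.92 = 0.558235 mol
n_B = mass_B / M_B = 41.45 / 36.05 = 1.149792 mol
Limiting reagent: A (smaller), n_limiting = 0.558235 mol
mass_C = n_limiting * M_C = 0.558235 * 106.97
mass_C = 59.71439795 g, rounded to 4 dp:

59.7144 g


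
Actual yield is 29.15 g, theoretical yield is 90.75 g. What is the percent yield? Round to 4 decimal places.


% yield = 100 * actual / theoretical
% yield = 100 * 29.15 / 90.75
% yield = 32.12121212 %, rounded to 4 dp:

32.1212 %


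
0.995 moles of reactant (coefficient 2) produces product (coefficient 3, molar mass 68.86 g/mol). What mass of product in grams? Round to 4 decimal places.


Use the coefficient ratio to convert reactant moles to product moles, then multiply by the product's molar mass.
moles_P = moles_R * (coeff_P / coeff_R) = 0.995 * (3/2) = 1.4925
mass_P = moles_P * M_P = 1.4925 * 68.86
mass_P = 102.77355 g, rounded to 4 dp:

102.7736 g


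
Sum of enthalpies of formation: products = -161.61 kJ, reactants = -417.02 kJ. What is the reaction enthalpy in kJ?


dH_rxn = sum(dH_f products) - sum(dH_f reactants)
dH_rxn = -161.61 - (-417.02)
dH_rxn = 255.41 kJ:

255.41 kJ


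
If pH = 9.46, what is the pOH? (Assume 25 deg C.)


At 25 deg C, pH + pOH = 14.
pOH = 14 - pH = 14 - 9.46
pOH = 4.54:

4.54


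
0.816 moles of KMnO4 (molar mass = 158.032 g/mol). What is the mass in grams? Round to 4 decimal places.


mass = n * M
mass = 0.816 * 158.032
mass = 128.954112 g, rounded to 4 dp:

128.9541 g


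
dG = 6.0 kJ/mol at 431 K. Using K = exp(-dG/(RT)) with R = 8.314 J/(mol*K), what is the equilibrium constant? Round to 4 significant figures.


dG is in kJ/mol; multiply by 1000 to match R in J/(mol*K).
RT = 8.314 * 431 = 3583.334 J/mol
exponent = -dG*1000 / (RT) = -(6.0*1000) / 3583.334 = -1.67441829
K = exp(-1.67441829)
K = 0.18741717, rounded to 4 significant figures:

0.1874


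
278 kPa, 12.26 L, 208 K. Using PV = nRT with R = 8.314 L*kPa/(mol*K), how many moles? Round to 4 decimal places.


PV = nRT, solve for n = PV / (RT).
PV = 278 * 12.26 = 3408.28
RT = 8.314 * 208 = 1729.312
n = 3408.28 / 1729.312
n = 1.97088784 mol, rounded to 4 dp:

1.9709 mol


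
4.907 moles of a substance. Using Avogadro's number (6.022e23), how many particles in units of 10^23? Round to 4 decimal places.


N = n * NA, then divide by 1e23 for the requested units.
N / 1e23 = n * 6.022
N / 1e23 = 4.907 * 6.022
N / 1e23 = 29.549954, rounded to 4 dp:

29.5500


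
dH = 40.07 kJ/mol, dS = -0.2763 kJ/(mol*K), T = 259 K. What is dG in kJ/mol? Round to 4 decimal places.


Gibbs: dG = dH - T*dS (consistent units, dS already in kJ/(mol*K)).
T*dS = 259 * -0.2763 = -71.5617
dG = 40.07 - (-71.5617)
dG = 111.6317 kJ/mol, rounded to 4 dp:

111.6317 kJ/mol


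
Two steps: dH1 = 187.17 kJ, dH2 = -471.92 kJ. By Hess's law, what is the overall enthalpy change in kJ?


Hess's law: enthalpy is a state function, so add the step enthalpies.
dH_total = dH1 + dH2 = 187.17 + (-471.92)
dH_total = -284.75 kJ:

-284.75 kJ


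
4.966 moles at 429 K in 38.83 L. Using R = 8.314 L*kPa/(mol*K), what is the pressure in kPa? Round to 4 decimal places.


PV = nRT, solve for P = nRT / V.
nRT = 4.966 * 8.314 * 429 = 17712.262
P = 17712.262 / 38.83
P = 456.14890549 kPa, rounded to 4 dp:

456.1489 kPa


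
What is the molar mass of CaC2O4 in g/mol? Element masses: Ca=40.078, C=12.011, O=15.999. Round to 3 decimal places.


M = sum(count * atomic_mass) over atoms.
M = 1*40.078 + 2*12.011 + 4*15.999
M = 40.078 + 24.022 + 63.996
M = 128.096 g/mol, rounded to 3 dp:

128.096 g/mol


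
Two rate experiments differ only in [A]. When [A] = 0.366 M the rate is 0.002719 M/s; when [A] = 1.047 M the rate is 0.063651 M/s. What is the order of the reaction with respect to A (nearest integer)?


Rate is proportional to [A]^n, so rate2/rate1 = ([A]2/[A]1)^n. Take logs to solve for n.
rate2/rate1 = 0.063651 / 0.002719 = 23.4097
[A]2/[A]1 = 1.047 / 0.366 = 2.8607
n = ln(23.4097) / ln(2.8607) = 3.0
Nearest integer order:

3


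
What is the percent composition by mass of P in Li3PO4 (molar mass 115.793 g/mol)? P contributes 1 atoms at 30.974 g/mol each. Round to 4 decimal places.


pct = 100 * (n_elem * M_elem) / M_total
mass_contribution = 1 * 30.974 = 30.974 g/mol
pct = 100 * 30.974 / 115.793
pct = 26.74945808 %, rounded to 4 dp:

26.7495 %


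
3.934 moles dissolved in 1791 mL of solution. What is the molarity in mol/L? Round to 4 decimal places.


Convert volume to liters: V_L = V_mL / 1000.
V_L = 1791 / 1000 = 1.791 L
M = n / V_L = 3.934 / 1.791
M = 2.19653825 mol/L, rounded to 4 dp:

2.1965 mol/L


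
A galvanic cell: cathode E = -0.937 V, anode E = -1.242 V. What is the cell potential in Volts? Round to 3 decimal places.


Standard cell potential: E_cell = E_cathode - E_anode.
E_cell = -0.937 - (-1.242)
E_cell = 0.305 V, rounded to 3 dp:

0.305 V


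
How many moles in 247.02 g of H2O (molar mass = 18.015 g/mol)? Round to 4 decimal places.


n = mass / M
n = 247.02 / 18.015
n = 13.71190674 mol, rounded to 4 dp:

13.7119 mol


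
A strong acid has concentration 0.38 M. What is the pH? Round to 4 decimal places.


A strong acid dissociates completely, so [H+] equals the given concentration.
pH = -log10([H+]) = -log10(0.38)
pH = 0.4202164, rounded to 4 dp:

0.4202


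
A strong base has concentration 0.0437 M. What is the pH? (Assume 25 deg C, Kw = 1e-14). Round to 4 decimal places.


A strong base dissociates completely, so [OH-] equals the given concentration.
pOH = -log10([OH-]) = -log10(0.0437) = 1.359519
pH = 14 - pOH = 14 - 1.359519
pH = 12.640481, rounded to 4 dp:

12.6405


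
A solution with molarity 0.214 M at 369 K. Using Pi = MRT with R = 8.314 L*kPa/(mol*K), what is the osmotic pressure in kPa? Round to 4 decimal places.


Osmotic pressure (van't Hoff): Pi = M*R*T.
RT = 8.314 * 369 = 3067.866
Pi = 0.214 * 3067.866
Pi = 656.523324 kPa, rounded to 4 dp:

656.5233 kPa


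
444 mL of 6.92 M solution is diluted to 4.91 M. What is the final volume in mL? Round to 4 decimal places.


Dilution: M1*V1 = M2*V2, solve for V2.
V2 = M1*V1 / M2
V2 = 6.92 * 444 / 4.91
V2 = 3072.48 / 4.91
V2 = 625.75967413 mL, rounded to 4 dp:

625.7597 mL


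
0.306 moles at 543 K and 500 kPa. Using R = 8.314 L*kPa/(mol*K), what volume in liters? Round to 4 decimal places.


PV = nRT, solve for V = nRT / P.
nRT = 0.306 * 8.314 * 543 = 1381.4376
V = 1381.4376 / 500
V = 2.7628752 L, rounded to 4 dp:

2.7629 L


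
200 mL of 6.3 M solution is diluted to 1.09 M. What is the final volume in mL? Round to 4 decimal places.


Dilution: M1*V1 = M2*V2, solve for V2.
V2 = M1*V1 / M2
V2 = 6.3 * 200 / 1.09
V2 = 1260.0 / 1.09
V2 = 1155.96330275 mL, rounded to 4 dp:

1155.9633 mL


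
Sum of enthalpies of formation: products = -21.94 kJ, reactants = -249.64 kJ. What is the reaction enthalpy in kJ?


dH_rxn = sum(dH_f products) - sum(dH_f reactants)
dH_rxn = -21.94 - (-249.64)
dH_rxn = 227.7 kJ:

227.70 kJ


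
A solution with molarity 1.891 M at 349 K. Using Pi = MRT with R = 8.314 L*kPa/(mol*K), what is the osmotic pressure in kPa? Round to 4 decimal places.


Osmotic pressure (van't Hoff): Pi = M*R*T.
RT = 8.314 * 349 = 2901.586
Pi = 1.891 * 2901.586
Pi = 5486.899126 kPa, rounded to 4 dp:

5486.8991 kPa


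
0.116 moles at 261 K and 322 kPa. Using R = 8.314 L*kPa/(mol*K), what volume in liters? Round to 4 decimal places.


PV = nRT, solve for V = nRT / P.
nRT = 0.116 * 8.314 * 261 = 251.7147
V = 251.7147 / 322
V = 0.78172267 L, rounded to 4 dp:

0.7817 L


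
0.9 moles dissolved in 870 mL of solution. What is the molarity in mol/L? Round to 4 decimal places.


Convert volume to liters: V_L = V_mL / 1000.
V_L = 870 / 1000 = 0.87 L
M = n / V_L = 0.9 / 0.87
M = 1.03448276 mol/L, rounded to 4 dp:

1.0345 mol/L


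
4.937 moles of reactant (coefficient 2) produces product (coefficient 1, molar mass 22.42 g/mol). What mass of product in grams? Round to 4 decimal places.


Use the coefficient ratio to convert reactant moles to product moles, then multiply by the product's molar mass.
moles_P = moles_R * (coeff_P / coeff_R) = 4.937 * (1/2) = 2.4685
mass_P = moles_P * M_P = 2.4685 * 22.42
mass_P = 55.34377 g, rounded to 4 dp:

55.3438 g


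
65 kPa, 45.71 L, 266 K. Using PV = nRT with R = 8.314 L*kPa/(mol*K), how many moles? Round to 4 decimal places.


PV = nRT, solve for n = PV / (RT).
PV = 65 * 45.71 = 2971.15
RT = 8.314 * 266 = 2211.524
n = 2971.15 / 2211.524
n = 1.34348531 mol, rounded to 4 dp:

1.3435 mol


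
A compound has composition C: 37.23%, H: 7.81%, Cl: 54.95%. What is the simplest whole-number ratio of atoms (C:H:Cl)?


Assume 100 g of compound, divide each mass% by atomic mass to get moles, then normalize by the smallest to get a raw atom ratio.
Moles per 100 g: C: 37.23/12.011 = 3.0997, H: 7.81/1.008 = 7.748, Cl: 54.95/35.453 = 1.5499
Raw ratio (divide by min = 1.5499): C: 2.0, H: 4.999, Cl: 1.0
Multiply by 1 to clear fractions: C: 2.0 ~= 2, H: 4.999 ~= 5, Cl: 1.0 ~= 1
Reduce by GCD to get the simplest whole-number ratio:

2:5:1


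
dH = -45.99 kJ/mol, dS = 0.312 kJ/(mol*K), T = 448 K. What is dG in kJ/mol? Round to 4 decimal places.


Gibbs: dG = dH - T*dS (consistent units, dS already in kJ/(mol*K)).
T*dS = 448 * 0.312 = 139.776
dG = -45.99 - (139.776)
dG = -185.766 kJ/mol, rounded to 4 dp:

-185.7660 kJ/mol


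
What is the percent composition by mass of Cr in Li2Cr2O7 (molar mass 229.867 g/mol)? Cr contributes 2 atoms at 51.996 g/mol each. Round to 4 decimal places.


pct = 100 * (n_elem * M_elem) / M_total
mass_contribution = 2 * 51.996 = 103.992 g/mol
pct = 100 * 103.992 / 229.867
pct = 45.24007361 %, rounded to 4 dp:

45.2401 %


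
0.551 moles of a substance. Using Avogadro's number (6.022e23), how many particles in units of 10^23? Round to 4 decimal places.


N = n * NA, then divide by 1e23 for the requested units.
N / 1e23 = n * 6.022
N / 1e23 = 0.551 * 6.022
N / 1e23 = 3.318122, rounded to 4 dp:

3.3181


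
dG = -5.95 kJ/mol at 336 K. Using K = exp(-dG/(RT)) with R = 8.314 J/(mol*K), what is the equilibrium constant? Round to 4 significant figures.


dG is in kJ/mol; multiply by 1000 to match R in J/(mol*K).
RT = 8.314 * 336 = 2793.504 J/mol
exponent = -dG*1000 / (RT) = -(-5.95*1000) / 2793.504 = 2.12994146
K = exp(2.12994146)
K = 8.4143742, rounded to 4 significant figures:

8.414


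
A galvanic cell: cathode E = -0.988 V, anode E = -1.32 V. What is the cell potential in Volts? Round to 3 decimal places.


Standard cell potential: E_cell = E_cathode - E_anode.
E_cell = -0.988 - (-1.32)
E_cell = 0.332 V, rounded to 3 dp:

0.332 V


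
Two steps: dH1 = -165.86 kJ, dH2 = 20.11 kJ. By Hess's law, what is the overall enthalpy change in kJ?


Hess's law: enthalpy is a state function, so add the step enthalpies.
dH_total = dH1 + dH2 = -165.86 + (20.11)
dH_total = -145.75 kJ:

-145.75 kJ


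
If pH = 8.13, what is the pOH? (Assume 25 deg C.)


At 25 deg C, pH + pOH = 14.
pOH = 14 - pH = 14 - 8.13
pOH = 5.87:

5.87


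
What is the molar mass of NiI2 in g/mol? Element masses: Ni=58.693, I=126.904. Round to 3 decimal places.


M = sum(count * atomic_mass) over atoms.
M = 1*58.693 + 2*126.904
M = 58.693 + 253.808
M = 312.501 g/mol, rounded to 3 dp:

312.501 g/mol


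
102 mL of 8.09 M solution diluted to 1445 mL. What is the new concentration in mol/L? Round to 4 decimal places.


Dilution: M1*V1 = M2*V2, solve for M2.
M2 = M1*V1 / V2
M2 = 8.09 * 102 / 1445
M2 = 825.18 / 1445
M2 = 0.57105882 mol/L, rounded to 4 dp:

0.5711 mol/L
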